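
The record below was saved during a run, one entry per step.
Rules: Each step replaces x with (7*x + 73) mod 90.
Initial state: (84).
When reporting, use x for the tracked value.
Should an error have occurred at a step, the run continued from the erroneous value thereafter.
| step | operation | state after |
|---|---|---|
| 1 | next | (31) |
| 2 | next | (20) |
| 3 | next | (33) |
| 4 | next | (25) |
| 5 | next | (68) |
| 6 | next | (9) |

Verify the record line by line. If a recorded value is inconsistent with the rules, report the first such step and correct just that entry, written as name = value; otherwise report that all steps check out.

step 4, x = 34

1. x = (7*84 + 73) mod 90 = 31 (consistent with the record)
2. x = (7*31 + 73) mod 90 = 20 (consistent with the record)
3. x = (7*20 + 73) mod 90 = 33 (consistent with the record)
4. x = (7*33 + 73) mod 90 = 34 (this is not what the record shows)
So the first discrepancy is step 4, where the right value is x = 34.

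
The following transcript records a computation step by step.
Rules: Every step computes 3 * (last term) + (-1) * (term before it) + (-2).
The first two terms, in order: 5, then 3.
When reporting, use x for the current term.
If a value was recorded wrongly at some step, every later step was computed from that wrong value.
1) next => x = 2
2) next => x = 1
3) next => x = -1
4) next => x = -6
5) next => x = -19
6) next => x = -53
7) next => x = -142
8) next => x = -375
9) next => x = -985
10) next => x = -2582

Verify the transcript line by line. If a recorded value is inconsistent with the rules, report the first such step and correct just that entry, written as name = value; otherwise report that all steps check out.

Recomputing the run from the initial state:
step 1: x = 2
step 2: x = 1
step 3: x = -1
step 4: x = -6
step 5: x = -19
step 6: x = -53
step 7: x = -142
step 8: x = -375
step 9: x = -985
step 10: x = -2582
This matches the transcript at every step.

no error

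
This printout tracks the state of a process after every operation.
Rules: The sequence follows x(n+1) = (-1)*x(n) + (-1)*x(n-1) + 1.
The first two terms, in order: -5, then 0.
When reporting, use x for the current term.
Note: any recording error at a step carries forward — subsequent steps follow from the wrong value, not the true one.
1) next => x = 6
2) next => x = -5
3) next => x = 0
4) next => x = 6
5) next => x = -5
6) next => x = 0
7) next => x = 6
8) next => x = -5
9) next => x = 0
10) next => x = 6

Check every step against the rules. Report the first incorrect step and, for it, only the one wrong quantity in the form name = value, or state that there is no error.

no error

Recomputing the run from the initial state:
step 1: x = 6
step 2: x = -5
step 3: x = 0
step 4: x = 6
step 5: x = -5
step 6: x = 0
step 7: x = 6
step 8: x = -5
step 9: x = 0
step 10: x = 6
This matches the printout at every step.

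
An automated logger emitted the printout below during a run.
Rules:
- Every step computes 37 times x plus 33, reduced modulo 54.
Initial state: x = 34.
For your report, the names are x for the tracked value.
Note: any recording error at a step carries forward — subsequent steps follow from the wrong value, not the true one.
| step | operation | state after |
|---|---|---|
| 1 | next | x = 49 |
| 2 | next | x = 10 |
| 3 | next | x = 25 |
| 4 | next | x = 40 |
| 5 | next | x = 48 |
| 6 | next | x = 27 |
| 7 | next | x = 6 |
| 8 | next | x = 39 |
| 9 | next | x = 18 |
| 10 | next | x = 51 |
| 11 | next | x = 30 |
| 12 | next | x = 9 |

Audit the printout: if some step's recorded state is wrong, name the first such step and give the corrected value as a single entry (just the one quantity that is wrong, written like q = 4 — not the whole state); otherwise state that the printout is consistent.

step 5, x = 1

step 1: x = (37*34 + 33) mod 54 = 49 -> agrees with the printout
step 2: x = (37*49 + 33) mod 54 = 10 -> no discrepancy
step 3: x = (37*10 + 33) mod 54 = 25 -> matches
step 4: x = (37*25 + 33) mod 54 = 40 -> same as recorded
step 5: x = (37*40 + 33) mod 54 = 1 -> a discrepancy with the printout
That makes step 5 the first incorrect line — x = 1 is what it should show.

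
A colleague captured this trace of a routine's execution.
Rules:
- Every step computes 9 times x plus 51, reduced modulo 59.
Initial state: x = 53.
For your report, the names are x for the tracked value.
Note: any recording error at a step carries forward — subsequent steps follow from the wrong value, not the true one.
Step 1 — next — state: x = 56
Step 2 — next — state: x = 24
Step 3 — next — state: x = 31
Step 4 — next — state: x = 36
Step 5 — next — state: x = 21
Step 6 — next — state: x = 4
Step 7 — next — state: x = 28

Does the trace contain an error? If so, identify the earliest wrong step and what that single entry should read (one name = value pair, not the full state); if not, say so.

Recomputing the run from the initial state:
step 1: x = 56
step 2: x = 24
step 3: x = 31
step 4: x = 35
step 5: x = 12
step 6: x = 41
step 7: x = 7
The first disagreement with the trace is at step 4, where the value should be x = 35.

step 4, x = 35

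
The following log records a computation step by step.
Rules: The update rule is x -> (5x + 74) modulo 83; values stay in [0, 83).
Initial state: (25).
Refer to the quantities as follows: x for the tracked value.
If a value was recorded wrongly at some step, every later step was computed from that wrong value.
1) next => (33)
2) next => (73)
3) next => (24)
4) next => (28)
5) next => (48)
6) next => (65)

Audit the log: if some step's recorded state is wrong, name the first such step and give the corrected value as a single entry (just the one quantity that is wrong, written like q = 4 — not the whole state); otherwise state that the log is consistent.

1. x = (5*25 + 74) mod 83 = 33 (checks out)
2. x = (5*33 + 74) mod 83 = 73 (in agreement)
3. x = (5*73 + 74) mod 83 = 24 (exactly as logged)
4. x = (5*24 + 74) mod 83 = 28 (confirmed correct)
5. x = (5*28 + 74) mod 83 = 48 (exactly as logged)
6. x = (5*48 + 74) mod 83 = 65 (same as recorded)
No step deviates from the rules.

no error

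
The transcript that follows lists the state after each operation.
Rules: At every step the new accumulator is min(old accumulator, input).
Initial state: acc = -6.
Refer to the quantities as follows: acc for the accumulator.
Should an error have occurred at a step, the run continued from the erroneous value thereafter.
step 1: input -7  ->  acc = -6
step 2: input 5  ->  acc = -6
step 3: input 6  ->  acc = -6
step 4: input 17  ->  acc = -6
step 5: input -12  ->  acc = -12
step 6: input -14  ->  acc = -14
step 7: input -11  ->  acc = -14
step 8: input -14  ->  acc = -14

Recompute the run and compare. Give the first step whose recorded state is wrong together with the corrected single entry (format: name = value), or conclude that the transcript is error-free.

step 1, acc = -7

Recomputing the run from the initial state:
step 1: acc = -7
step 2: acc = -7
step 3: acc = -7
step 4: acc = -7
step 5: acc = -12
step 6: acc = -14
step 7: acc = -14
step 8: acc = -14
The first disagreement with the transcript is at step 1, where the value should be acc = -7.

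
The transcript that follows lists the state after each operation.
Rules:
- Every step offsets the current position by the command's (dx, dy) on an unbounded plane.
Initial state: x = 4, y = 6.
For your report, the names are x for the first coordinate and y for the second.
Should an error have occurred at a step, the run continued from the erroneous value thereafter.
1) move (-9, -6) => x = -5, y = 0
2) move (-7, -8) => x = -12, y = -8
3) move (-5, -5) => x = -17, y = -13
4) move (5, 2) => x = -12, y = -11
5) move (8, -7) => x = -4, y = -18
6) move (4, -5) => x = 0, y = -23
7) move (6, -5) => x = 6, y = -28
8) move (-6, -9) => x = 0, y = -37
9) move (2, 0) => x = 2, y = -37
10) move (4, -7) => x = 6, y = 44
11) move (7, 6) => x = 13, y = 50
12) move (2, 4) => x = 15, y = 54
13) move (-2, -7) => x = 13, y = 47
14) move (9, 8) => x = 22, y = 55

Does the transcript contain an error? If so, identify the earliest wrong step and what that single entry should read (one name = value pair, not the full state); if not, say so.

step 10, y = -44

step 1: x = 4 + (-9) = -5, y = 6 + (-6) = 0 -> verified
step 2: x = -5 + (-7) = -12, y = 0 + (-8) = -8 -> consistent with the transcript
step 3: x = -12 + (-5) = -17, y = -8 + (-5) = -13 -> matches
step 4: x = -17 + (5) = -12, y = -13 + (2) = -11 -> in agreement
step 5: x = -12 + (8) = -4, y = -11 + (-7) = -18 -> no discrepancy
step 6: x = -4 + (4) = 0, y = -18 + (-5) = -23 -> in agreement
step 7: x = 0 + (6) = 6, y = -23 + (-5) = -28 -> consistent with the transcript
step 8: x = 6 + (-6) = 0, y = -28 + (-9) = -37 -> confirmed correct
step 9: x = 0 + (2) = 2, y = -37 + (0) = -37 -> matches
step 10: x = 2 + (4) = 6, y = -37 + (-7) = -44 -> the transcript disagrees here
The earliest wrong entry is at step 10: it should read y = -44.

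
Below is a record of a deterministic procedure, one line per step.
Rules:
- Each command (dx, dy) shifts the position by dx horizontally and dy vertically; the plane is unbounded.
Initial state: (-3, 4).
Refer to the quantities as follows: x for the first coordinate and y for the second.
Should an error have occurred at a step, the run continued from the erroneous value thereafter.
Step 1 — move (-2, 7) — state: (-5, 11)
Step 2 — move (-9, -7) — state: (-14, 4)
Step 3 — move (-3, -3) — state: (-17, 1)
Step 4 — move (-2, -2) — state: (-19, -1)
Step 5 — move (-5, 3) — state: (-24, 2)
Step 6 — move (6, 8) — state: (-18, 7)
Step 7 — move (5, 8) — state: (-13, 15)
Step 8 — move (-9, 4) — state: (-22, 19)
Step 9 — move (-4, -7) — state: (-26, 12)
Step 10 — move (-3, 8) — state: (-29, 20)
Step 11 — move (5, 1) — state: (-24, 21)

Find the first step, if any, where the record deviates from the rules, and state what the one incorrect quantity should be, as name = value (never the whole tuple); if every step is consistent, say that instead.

step 6, y = 10

1. x = -3 + (-2) = -5, y = 4 + (7) = 11 (in agreement)
2. x = -5 + (-9) = -14, y = 11 + (-7) = 4 (verified)
3. x = -14 + (-3) = -17, y = 4 + (-3) = 1 (agrees with the record)
4. x = -17 + (-2) = -19, y = 1 + (-2) = -1 (checks out)
5. x = -19 + (-5) = -24, y = -1 + (3) = 2 (same as recorded)
6. x = -24 + (6) = -18, y = 2 + (8) = 10 (the record disagrees here)
First deviation found at step 6; the corrected entry is y = 10.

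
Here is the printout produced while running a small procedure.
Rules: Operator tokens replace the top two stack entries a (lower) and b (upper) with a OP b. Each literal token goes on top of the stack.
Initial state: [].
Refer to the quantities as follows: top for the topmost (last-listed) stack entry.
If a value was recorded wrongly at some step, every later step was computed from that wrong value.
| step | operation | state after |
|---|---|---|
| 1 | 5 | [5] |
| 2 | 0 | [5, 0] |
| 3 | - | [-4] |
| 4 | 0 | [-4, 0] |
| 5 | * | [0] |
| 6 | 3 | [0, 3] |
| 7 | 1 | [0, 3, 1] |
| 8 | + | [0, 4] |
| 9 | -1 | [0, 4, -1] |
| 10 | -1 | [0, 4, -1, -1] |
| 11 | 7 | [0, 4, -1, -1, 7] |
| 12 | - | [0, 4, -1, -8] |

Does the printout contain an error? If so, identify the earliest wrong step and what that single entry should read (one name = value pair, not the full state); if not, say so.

step 3, top = 5

1. push 5: top = 5 (checks out)
2. push 0: top = 0 (same as recorded)
3. 5 - 0 = 5 (the entry is off here)
First incorrect step: 3; the correct value is top = 5.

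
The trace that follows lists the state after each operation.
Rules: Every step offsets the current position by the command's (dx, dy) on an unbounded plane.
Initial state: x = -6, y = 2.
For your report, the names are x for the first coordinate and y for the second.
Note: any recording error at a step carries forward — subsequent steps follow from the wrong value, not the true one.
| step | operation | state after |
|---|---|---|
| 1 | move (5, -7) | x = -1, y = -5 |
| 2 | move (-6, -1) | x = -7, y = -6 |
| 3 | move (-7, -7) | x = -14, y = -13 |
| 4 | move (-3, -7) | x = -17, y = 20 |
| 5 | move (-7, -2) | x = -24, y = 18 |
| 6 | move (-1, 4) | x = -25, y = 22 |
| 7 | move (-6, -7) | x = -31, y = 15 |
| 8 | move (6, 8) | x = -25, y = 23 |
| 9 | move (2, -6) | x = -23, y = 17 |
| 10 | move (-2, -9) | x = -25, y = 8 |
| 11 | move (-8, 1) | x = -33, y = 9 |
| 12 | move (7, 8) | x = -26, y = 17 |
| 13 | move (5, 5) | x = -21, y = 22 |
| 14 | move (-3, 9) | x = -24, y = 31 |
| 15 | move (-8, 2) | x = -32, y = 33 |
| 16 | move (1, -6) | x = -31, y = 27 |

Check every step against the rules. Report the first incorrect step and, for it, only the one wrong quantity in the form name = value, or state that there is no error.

step 4, y = -20

Step 1: x = -6 + (5) = -1, y = 2 + (-7) = -5 — in agreement.
Step 2: x = -1 + (-6) = -7, y = -5 + (-1) = -6 — in agreement.
Step 3: x = -7 + (-7) = -14, y = -6 + (-7) = -13 — in agreement.
Step 4: x = -14 + (-3) = -17, y = -13 + (-7) = -20 — the trace has a different value.
That makes step 4 the first incorrect line — y = -20 is what it should show.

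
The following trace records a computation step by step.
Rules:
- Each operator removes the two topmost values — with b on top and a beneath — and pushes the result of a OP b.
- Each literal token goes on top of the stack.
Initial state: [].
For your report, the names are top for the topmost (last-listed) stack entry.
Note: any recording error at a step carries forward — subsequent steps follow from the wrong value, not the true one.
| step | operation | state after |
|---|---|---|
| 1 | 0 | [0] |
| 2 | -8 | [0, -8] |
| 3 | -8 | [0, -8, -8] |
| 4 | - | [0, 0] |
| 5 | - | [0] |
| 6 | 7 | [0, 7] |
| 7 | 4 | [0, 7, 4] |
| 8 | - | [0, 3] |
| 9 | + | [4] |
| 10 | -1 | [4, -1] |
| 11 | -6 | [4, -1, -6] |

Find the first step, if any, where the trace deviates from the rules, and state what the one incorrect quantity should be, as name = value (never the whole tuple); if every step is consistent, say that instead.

Recomputing the run from the initial state:
step 1: [0]
step 2: [0, -8]
step 3: [0, -8, -8]
step 4: [0, 0]
step 5: [0]
step 6: [0, 7]
step 7: [0, 7, 4]
step 8: [0, 3]
step 9: [3]
step 10: [3, -1]
step 11: [3, -1, -6]
The first disagreement with the trace is at step 9, where the value should be top = 3.

step 9, top = 3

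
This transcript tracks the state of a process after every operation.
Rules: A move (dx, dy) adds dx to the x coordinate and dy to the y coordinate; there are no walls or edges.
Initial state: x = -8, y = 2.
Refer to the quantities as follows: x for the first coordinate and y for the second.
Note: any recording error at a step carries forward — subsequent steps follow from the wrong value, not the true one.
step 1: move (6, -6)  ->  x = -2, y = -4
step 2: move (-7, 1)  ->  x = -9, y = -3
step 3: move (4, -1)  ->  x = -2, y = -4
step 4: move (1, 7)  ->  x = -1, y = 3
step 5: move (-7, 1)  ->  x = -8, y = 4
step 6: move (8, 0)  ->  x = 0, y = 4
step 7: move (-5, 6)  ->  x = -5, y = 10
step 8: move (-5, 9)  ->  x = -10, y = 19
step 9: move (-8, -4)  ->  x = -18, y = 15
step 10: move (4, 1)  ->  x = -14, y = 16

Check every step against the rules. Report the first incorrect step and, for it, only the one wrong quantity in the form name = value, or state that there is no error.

Recomputing the run from the initial state:
step 1: x = -2, y = -4
step 2: x = -9, y = -3
step 3: x = -5, y = -4
step 4: x = -4, y = 3
step 5: x = -11, y = 4
step 6: x = -3, y = 4
step 7: x = -8, y = 10
step 8: x = -13, y = 19
step 9: x = -21, y = 15
step 10: x = -17, y = 16
The first disagreement with the transcript is at step 3, where the value should be x = -5.

step 3, x = -5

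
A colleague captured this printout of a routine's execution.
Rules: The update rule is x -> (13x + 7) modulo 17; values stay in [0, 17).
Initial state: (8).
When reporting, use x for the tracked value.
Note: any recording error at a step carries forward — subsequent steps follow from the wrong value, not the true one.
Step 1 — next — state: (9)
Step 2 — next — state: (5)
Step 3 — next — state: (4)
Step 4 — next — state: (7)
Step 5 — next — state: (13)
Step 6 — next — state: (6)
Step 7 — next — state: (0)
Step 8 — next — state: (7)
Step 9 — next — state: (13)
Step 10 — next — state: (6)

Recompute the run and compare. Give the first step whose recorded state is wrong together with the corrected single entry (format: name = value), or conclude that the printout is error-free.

step 1: x = (13*8 + 7) mod 17 = 9 -> matches
step 2: x = (13*9 + 7) mod 17 = 5 -> agrees with the printout
step 3: x = (13*5 + 7) mod 17 = 4 -> confirmed correct
step 4: x = (13*4 + 7) mod 17 = 8 -> a discrepancy with the printout
First deviation found at step 4; the corrected entry is x = 8.

step 4, x = 8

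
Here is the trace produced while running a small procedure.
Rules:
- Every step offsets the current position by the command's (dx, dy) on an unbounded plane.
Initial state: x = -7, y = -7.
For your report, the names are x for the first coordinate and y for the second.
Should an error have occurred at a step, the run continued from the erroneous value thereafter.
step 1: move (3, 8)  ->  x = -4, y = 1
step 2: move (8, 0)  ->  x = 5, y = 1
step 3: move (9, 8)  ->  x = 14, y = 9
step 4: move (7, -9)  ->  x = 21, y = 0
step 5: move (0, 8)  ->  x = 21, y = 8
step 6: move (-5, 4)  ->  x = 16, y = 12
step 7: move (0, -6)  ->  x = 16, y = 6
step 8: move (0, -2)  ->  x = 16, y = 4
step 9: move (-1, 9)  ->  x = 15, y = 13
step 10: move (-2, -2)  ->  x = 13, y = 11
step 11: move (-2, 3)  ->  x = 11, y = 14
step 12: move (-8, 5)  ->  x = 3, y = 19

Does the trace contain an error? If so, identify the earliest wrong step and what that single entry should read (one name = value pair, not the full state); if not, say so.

step 2, x = 4

Recomputing the run from the initial state:
step 1: x = -4, y = 1
step 2: x = 4, y = 1
step 3: x = 13, y = 9
step 4: x = 20, y = 0
step 5: x = 20, y = 8
step 6: x = 15, y = 12
step 7: x = 15, y = 6
step 8: x = 15, y = 4
step 9: x = 14, y = 13
step 10: x = 12, y = 11
step 11: x = 10, y = 14
step 12: x = 2, y = 19
The first disagreement with the trace is at step 2, where the value should be x = 4.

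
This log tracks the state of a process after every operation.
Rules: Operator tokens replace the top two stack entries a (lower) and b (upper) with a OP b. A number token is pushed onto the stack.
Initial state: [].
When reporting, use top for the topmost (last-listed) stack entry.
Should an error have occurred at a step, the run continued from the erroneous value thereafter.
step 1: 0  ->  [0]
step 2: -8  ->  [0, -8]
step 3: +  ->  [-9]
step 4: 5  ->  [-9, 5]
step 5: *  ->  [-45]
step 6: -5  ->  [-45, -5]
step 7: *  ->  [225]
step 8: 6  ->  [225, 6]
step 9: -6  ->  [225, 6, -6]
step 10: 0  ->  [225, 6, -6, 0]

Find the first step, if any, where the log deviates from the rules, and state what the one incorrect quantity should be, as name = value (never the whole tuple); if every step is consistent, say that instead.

step 3, top = -8

Step 1: push 0: top = 0 — agrees with the log.
Step 2: push -8: top = -8 — confirmed correct.
Step 3: 0 + -8 = -8 — the entry is off here.
First deviation found at step 3; the corrected entry is top = -8.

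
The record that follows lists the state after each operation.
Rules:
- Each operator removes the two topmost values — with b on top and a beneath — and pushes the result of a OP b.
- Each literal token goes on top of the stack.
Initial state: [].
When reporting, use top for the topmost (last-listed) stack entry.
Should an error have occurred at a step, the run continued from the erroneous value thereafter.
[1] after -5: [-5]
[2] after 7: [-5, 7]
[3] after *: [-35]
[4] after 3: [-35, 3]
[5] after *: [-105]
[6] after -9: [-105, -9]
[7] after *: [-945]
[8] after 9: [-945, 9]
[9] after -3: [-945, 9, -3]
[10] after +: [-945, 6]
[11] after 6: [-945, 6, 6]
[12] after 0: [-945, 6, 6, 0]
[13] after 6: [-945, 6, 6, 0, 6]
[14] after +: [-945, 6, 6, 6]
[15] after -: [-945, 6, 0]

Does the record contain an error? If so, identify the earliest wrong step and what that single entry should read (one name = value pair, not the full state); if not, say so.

step 7, top = 945

1. push -5: top = -5 (exactly as logged)
2. push 7: top = 7 (consistent with the record)
3. -5 * 7 = -35 (verified)
4. push 3: top = 3 (agrees with the record)
5. -35 * 3 = -105 (in agreement)
6. push -9: top = -9 (matches)
7. -105 * -9 = 945 (the entry is off here)
So the first discrepancy is step 7, where the right value is top = 945.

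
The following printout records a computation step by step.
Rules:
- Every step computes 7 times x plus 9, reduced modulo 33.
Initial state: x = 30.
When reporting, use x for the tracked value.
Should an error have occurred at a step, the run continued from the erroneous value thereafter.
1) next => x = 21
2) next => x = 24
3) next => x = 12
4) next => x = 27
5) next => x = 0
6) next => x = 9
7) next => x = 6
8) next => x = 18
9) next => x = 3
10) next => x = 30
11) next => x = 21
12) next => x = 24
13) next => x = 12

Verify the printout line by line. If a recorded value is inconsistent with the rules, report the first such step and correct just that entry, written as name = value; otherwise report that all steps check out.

1. x = (7*30 + 9) mod 33 = 21 (matches)
2. x = (7*21 + 9) mod 33 = 24 (agrees with the printout)
3. x = (7*24 + 9) mod 33 = 12 (in agreement)
4. x = (7*12 + 9) mod 33 = 27 (checks out)
5. x = (7*27 + 9) mod 33 = 0 (same as recorded)
6. x = (7*0 + 9) mod 33 = 9 (consistent with the printout)
7. x = (7*9 + 9) mod 33 = 6 (consistent with the printout)
8. x = (7*6 + 9) mod 33 = 18 (verified)
9. x = (7*18 + 9) mod 33 = 3 (no discrepancy)
10. x = (7*3 + 9) mod 33 = 30 (agrees with the printout)
11. x = (7*30 + 9) mod 33 = 21 (in agreement)
12. x = (7*21 + 9) mod 33 = 24 (consistent with the printout)
13. x = (7*24 + 9) mod 33 = 12 (agrees with the printout)
Each recorded entry agrees with the recomputation.

no error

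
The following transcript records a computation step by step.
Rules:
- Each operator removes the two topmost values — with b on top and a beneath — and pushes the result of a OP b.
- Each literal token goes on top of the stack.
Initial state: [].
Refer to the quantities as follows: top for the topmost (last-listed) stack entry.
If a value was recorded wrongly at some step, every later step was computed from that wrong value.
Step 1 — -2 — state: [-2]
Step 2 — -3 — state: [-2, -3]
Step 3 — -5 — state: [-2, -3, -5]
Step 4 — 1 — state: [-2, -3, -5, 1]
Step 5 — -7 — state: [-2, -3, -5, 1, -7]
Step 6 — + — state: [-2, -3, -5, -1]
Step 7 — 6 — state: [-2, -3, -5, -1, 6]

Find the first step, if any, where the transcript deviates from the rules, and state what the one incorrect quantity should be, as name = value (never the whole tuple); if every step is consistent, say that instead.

1. push -2: top = -2 (agrees with the transcript)
2. push -3: top = -3 (confirmed correct)
3. push -5: top = -5 (in agreement)
4. push 1: top = 1 (same as recorded)
5. push -7: top = -7 (agrees with the transcript)
6. 1 + -7 = -6 (the entry is off here)
That makes step 6 the first incorrect line — top = -6 is what it should show.

step 6, top = -6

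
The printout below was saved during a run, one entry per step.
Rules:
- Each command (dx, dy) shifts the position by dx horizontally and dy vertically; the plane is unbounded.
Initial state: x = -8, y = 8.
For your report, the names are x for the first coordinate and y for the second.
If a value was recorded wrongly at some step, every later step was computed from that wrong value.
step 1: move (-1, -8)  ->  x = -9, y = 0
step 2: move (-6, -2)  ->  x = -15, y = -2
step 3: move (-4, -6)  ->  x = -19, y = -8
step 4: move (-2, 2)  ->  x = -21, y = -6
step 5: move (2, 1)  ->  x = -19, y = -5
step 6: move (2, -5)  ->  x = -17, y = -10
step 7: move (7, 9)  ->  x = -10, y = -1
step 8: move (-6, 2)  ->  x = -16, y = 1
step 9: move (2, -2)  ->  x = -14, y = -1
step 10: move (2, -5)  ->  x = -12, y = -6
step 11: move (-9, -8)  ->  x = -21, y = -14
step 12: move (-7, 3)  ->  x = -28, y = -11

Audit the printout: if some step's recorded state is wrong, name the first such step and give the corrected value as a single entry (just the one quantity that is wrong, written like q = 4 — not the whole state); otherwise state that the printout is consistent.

step 1: x = -8 + (-1) = -9, y = 8 + (-8) = 0 -> checks out
step 2: x = -9 + (-6) = -15, y = 0 + (-2) = -2 -> verified
step 3: x = -15 + (-4) = -19, y = -2 + (-6) = -8 -> consistent with the printout
step 4: x = -19 + (-2) = -21, y = -8 + (2) = -6 -> exactly as logged
step 5: x = -21 + (2) = -19, y = -6 + (1) = -5 -> no discrepancy
step 6: x = -19 + (2) = -17, y = -5 + (-5) = -10 -> no discrepancy
step 7: x = -17 + (7) = -10, y = -10 + (9) = -1 -> verified
step 8: x = -10 + (-6) = -16, y = -1 + (2) = 1 -> matches
step 9: x = -16 + (2) = -14, y = 1 + (-2) = -1 -> verified
step 10: x = -14 + (2) = -12, y = -1 + (-5) = -6 -> consistent with the printout
step 11: x = -12 + (-9) = -21, y = -6 + (-8) = -14 -> confirmed correct
step 12: x = -21 + (-7) = -28, y = -14 + (3) = -11 -> agrees with the printout
The whole run recomputes cleanly — no discrepancies.

no error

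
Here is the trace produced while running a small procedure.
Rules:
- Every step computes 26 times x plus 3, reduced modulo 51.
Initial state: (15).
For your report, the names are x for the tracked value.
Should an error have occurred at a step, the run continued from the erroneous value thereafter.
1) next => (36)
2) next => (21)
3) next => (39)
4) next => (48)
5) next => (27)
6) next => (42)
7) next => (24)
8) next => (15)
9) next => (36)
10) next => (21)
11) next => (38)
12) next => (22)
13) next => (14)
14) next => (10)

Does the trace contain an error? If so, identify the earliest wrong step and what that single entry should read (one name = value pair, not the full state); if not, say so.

Recomputing the run from the initial state:
step 1: x = 36
step 2: x = 21
step 3: x = 39
step 4: x = 48
step 5: x = 27
step 6: x = 42
step 7: x = 24
step 8: x = 15
step 9: x = 36
step 10: x = 21
step 11: x = 39
step 12: x = 48
step 13: x = 27
step 14: x = 42
The first disagreement with the trace is at step 11, where the value should be x = 39.

step 11, x = 39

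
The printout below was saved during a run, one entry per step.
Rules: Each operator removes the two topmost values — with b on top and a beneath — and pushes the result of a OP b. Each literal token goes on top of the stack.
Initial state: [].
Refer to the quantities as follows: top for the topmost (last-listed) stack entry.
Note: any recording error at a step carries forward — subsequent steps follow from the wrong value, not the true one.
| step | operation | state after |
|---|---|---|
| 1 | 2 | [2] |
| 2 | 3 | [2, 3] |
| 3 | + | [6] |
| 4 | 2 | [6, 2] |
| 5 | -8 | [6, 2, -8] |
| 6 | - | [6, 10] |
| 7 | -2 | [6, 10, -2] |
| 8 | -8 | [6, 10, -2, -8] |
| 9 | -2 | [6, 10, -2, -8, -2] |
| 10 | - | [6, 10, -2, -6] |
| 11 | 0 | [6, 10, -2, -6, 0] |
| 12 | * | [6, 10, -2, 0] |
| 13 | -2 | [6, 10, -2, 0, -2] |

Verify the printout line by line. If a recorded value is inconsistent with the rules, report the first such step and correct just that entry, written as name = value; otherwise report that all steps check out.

Recomputing the run from the initial state:
step 1: [2]
step 2: [2, 3]
step 3: [5]
step 4: [5, 2]
step 5: [5, 2, -8]
step 6: [5, 10]
step 7: [5, 10, -2]
step 8: [5, 10, -2, -8]
step 9: [5, 10, -2, -8, -2]
step 10: [5, 10, -2, -6]
step 11: [5, 10, -2, -6, 0]
step 12: [5, 10, -2, 0]
step 13: [5, 10, -2, 0, -2]
The first disagreement with the printout is at step 3, where the value should be top = 5.

step 3, top = 5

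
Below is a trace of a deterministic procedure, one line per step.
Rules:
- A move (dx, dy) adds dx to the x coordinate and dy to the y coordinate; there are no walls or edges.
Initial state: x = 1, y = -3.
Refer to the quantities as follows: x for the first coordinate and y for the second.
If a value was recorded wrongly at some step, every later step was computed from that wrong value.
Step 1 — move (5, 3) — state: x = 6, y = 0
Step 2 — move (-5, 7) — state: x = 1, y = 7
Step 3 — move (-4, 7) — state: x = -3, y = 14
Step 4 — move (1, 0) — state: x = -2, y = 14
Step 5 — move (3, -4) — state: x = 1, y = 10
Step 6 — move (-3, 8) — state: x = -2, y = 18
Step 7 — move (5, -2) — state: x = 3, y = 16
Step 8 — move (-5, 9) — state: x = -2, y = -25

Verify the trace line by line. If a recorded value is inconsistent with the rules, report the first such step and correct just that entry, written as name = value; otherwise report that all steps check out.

step 8, y = 25

Recomputing the run from the initial state:
step 1: x = 6, y = 0
step 2: x = 1, y = 7
step 3: x = -3, y = 14
step 4: x = -2, y = 14
step 5: x = 1, y = 10
step 6: x = -2, y = 18
step 7: x = 3, y = 16
step 8: x = -2, y = 25
The first disagreement with the trace is at step 8, where the value should be y = 25.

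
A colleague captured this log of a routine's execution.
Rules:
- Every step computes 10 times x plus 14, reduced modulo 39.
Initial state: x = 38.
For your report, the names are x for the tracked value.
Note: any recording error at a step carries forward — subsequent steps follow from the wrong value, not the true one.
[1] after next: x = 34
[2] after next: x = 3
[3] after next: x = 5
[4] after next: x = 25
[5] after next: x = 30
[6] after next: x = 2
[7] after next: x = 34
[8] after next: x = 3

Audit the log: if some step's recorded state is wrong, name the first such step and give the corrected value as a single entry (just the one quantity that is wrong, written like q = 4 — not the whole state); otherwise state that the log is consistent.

1. x = (10*38 + 14) mod 39 = 4 (a discrepancy with the log)
First deviation found at step 1; the corrected entry is x = 4.

step 1, x = 4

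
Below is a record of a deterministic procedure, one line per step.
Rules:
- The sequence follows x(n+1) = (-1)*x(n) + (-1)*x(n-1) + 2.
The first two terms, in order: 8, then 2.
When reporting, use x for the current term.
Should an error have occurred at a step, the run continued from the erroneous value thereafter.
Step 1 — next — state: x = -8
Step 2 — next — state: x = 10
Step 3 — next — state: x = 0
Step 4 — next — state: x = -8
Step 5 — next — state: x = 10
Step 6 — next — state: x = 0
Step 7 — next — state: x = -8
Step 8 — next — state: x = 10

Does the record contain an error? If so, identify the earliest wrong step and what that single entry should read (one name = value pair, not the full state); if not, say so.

step 2, x = 8

Recomputing the run from the initial state:
step 1: x = -8
step 2: x = 8
step 3: x = 2
step 4: x = -8
step 5: x = 8
step 6: x = 2
step 7: x = -8
step 8: x = 8
The first disagreement with the record is at step 2, where the value should be x = 8.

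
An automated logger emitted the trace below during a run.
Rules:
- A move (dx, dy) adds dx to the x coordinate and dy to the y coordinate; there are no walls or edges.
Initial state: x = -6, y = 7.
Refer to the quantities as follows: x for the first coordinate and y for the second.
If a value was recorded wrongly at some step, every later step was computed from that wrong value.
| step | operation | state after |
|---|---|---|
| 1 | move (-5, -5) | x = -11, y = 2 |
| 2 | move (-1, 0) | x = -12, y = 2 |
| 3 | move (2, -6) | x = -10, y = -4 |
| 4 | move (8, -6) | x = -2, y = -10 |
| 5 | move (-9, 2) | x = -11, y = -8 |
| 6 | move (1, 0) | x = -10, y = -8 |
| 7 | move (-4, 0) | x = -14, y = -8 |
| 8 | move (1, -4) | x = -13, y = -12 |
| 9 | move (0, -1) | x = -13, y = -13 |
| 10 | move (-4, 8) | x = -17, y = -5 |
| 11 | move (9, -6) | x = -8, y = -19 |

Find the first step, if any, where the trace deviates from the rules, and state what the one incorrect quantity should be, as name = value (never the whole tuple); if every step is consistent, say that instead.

step 11, y = -11

Recomputing the run from the initial state:
step 1: x = -11, y = 2
step 2: x = -12, y = 2
step 3: x = -10, y = -4
step 4: x = -2, y = -10
step 5: x = -11, y = -8
step 6: x = -10, y = -8
step 7: x = -14, y = -8
step 8: x = -13, y = -12
step 9: x = -13, y = -13
step 10: x = -17, y = -5
step 11: x = -8, y = -11
The first disagreement with the trace is at step 11, where the value should be y = -11.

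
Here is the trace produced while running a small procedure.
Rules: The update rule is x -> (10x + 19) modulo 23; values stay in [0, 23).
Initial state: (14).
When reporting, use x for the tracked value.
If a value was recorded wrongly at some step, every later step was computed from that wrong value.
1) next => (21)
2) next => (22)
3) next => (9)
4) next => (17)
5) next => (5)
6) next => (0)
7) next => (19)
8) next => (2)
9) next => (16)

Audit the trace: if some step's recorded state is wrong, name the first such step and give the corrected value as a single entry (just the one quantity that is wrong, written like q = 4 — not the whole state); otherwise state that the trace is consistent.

no error

Recomputing the run from the initial state:
step 1: x = 21
step 2: x = 22
step 3: x = 9
step 4: x = 17
step 5: x = 5
step 6: x = 0
step 7: x = 19
step 8: x = 2
step 9: x = 16
This matches the trace at every step.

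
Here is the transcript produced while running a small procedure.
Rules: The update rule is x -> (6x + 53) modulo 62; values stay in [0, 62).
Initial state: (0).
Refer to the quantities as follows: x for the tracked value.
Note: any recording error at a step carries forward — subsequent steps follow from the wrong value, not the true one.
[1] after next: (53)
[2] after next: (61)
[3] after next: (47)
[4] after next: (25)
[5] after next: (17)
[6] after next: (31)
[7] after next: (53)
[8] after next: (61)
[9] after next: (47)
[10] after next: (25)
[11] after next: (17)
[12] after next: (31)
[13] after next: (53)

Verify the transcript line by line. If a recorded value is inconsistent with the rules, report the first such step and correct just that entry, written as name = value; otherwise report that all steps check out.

no error

1. x = (6*0 + 53) mod 62 = 53 (confirmed correct)
2. x = (6*53 + 53) mod 62 = 61 (no discrepancy)
3. x = (6*61 + 53) mod 62 = 47 (confirmed correct)
4. x = (6*47 + 53) mod 62 = 25 (exactly as logged)
5. x = (6*25 + 53) mod 62 = 17 (same as recorded)
6. x = (6*17 + 53) mod 62 = 31 (same as recorded)
7. x = (6*31 + 53) mod 62 = 53 (no discrepancy)
8. x = (6*53 + 53) mod 62 = 61 (consistent with the transcript)
9. x = (6*61 + 53) mod 62 = 47 (checks out)
10. x = (6*47 + 53) mod 62 = 25 (no discrepancy)
11. x = (6*25 + 53) mod 62 = 17 (matches)
12. x = (6*17 + 53) mod 62 = 31 (agrees with the transcript)
13. x = (6*31 + 53) mod 62 = 53 (consistent with the transcript)
The recomputation confirms every line.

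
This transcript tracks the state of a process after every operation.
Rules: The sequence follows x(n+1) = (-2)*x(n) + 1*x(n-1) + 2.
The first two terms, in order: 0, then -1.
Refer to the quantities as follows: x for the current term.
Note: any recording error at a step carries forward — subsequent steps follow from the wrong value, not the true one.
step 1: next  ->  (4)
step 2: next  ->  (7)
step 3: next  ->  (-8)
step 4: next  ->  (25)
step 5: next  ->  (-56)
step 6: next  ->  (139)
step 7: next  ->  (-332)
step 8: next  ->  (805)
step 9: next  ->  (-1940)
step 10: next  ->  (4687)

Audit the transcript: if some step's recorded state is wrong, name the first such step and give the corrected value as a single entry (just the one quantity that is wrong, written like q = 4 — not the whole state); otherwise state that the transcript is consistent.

Recomputing the run from the initial state:
step 1: x = 4
step 2: x = -7
step 3: x = 20
step 4: x = -45
step 5: x = 112
step 6: x = -267
step 7: x = 648
step 8: x = -1561
step 9: x = 3772
step 10: x = -9103
The first disagreement with the transcript is at step 2, where the value should be x = -7.

step 2, x = -7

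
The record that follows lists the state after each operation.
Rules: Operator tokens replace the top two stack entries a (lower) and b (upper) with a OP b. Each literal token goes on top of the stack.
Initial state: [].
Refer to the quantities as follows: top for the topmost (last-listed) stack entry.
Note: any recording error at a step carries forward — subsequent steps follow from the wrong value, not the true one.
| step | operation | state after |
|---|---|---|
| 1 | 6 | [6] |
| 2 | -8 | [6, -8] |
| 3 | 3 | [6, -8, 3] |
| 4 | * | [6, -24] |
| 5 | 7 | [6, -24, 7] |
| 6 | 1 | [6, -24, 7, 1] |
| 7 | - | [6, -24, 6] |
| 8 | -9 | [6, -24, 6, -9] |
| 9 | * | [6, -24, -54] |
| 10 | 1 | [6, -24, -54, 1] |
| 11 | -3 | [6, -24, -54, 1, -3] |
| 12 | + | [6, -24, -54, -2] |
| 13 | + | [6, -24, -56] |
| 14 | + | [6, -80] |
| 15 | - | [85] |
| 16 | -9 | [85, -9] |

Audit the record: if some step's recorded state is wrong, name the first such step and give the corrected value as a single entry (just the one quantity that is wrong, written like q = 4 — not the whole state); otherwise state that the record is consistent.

Recomputing the run from the initial state:
step 1: [6]
step 2: [6, -8]
step 3: [6, -8, 3]
step 4: [6, -24]
step 5: [6, -24, 7]
step 6: [6, -24, 7, 1]
step 7: [6, -24, 6]
step 8: [6, -24, 6, -9]
step 9: [6, -24, -54]
step 10: [6, -24, -54, 1]
step 11: [6, -24, -54, 1, -3]
step 12: [6, -24, -54, -2]
step 13: [6, -24, -56]
step 14: [6, -80]
step 15: [86]
step 16: [86, -9]
The first disagreement with the record is at step 15, where the value should be top = 86.

step 15, top = 86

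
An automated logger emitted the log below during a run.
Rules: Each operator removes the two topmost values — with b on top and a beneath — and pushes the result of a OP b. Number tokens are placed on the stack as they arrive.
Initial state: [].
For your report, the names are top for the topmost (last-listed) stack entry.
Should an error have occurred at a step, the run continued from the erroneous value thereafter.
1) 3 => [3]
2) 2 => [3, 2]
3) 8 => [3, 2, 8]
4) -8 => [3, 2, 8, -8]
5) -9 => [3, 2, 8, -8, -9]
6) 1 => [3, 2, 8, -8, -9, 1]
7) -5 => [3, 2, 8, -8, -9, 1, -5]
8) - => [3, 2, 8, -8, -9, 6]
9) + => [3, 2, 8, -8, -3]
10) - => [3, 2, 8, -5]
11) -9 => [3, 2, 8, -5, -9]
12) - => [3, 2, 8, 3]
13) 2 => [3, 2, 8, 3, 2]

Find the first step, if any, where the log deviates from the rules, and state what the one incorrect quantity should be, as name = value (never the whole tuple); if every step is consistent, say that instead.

Recomputing the run from the initial state:
step 1: [3]
step 2: [3, 2]
step 3: [3, 2, 8]
step 4: [3, 2, 8, -8]
step 5: [3, 2, 8, -8, -9]
step 6: [3, 2, 8, -8, -9, 1]
step 7: [3, 2, 8, -8, -9, 1, -5]
step 8: [3, 2, 8, -8, -9, 6]
step 9: [3, 2, 8, -8, -3]
step 10: [3, 2, 8, -5]
step 11: [3, 2, 8, -5, -9]
step 12: [3, 2, 8, 4]
step 13: [3, 2, 8, 4, 2]
The first disagreement with the log is at step 12, where the value should be top = 4.

step 12, top = 4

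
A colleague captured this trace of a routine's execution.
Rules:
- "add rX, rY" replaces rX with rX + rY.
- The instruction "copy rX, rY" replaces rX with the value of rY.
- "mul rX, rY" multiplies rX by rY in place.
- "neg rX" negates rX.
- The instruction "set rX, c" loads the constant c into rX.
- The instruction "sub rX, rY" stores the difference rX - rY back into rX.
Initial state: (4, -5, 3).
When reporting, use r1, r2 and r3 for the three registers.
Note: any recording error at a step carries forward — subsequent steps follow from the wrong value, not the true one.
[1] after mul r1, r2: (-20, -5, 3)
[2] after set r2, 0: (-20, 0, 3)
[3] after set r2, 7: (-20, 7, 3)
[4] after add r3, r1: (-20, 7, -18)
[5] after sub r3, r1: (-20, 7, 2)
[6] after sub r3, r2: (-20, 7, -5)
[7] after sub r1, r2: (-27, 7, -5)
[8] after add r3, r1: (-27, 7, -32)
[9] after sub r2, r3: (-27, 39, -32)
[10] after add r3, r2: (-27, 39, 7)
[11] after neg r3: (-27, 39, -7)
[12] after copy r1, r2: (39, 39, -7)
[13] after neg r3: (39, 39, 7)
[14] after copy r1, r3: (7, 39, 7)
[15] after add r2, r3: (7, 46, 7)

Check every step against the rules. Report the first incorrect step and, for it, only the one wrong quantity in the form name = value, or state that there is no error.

step 4, r3 = -17

step 1: r1 = 4 * -5 = -20 -> verified
step 2: r2 = 0 -> no discrepancy
step 3: r2 = 7 -> matches
step 4: r3 = 3 + -20 = -17 -> not what was recorded
So the first discrepancy is step 4, where the right value is r3 = -17.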